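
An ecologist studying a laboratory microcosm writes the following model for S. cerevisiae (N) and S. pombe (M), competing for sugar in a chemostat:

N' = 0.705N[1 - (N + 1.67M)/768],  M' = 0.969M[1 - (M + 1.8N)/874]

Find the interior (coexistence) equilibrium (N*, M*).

N* ≈ 345, M* ≈ 253

Setting both brackets to zero gives the nullclines N + 1.67M = 768 and 1.8N + M = 874.
Substituting M = 874 - 1.8N into the first: N(1 - 1.67·1.8) = 768 - 1.67·874.
So N* = -692/-2.01 = 345, and then M* = 874 - 1.8·345 = 253.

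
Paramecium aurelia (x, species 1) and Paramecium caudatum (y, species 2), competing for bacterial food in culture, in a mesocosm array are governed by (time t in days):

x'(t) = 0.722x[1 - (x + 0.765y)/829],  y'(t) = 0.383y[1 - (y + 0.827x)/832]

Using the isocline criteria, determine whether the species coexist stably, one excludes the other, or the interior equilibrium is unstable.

stable coexistence

Compare the nullcline intercepts: K1/α12 = 829/0.765 = 1080 > K2 = 832; K2/α21 = 832/0.827 = 1010 > K1 = 829.
Since both inequalities hold, each species can invade when rare, so the interior equilibrium is stable.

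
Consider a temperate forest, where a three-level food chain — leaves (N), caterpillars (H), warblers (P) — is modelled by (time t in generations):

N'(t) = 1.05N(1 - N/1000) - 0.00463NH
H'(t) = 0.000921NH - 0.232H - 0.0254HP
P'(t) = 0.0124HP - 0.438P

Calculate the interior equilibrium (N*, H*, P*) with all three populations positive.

N* ≈ 844, H* ≈ 35.3, P* ≈ 21.5

From dP/dt = 0: 0.0124H* = 0.438, so H* = 35.3.
From dN/dt = 0: 1.05(1 - N*/1000) = 0.00463·35.3, giving N* = 1000·(1 - 0.156) = 844.
From dH/dt = 0: 0.000921·844 - 0.232 = 0.0254P*, so P* = 0.546/0.0254 = 21.5.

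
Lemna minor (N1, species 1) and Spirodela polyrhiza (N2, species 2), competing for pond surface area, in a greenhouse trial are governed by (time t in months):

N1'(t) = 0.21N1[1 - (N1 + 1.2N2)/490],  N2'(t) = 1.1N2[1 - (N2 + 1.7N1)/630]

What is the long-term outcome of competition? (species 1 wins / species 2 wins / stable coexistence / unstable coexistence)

unstable coexistence (outcome depends on initial conditions)

Compare the nullcline intercepts: K1/α12 = 490/1.2 = 408 < K2 = 630; K2/α21 = 630/1.7 = 371 < K1 = 490.
Since both are reversed, neither can invade when rare; the interior point is a saddle.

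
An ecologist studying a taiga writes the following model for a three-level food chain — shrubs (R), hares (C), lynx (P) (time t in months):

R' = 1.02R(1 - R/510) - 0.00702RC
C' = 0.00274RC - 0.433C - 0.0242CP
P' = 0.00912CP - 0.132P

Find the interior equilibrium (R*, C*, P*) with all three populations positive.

From dP/dt = 0: 0.00912C* = 0.132, so C* = 14.5.
From dR/dt = 0: 1.02(1 - R*/510) = 0.00702·14.5, giving R* = 510·(1 - 0.0996) = 459.
From dC/dt = 0: 0.00274·459 - 0.433 = 0.0242P*, so P* = 0.825/0.0242 = 34.1.

R* ≈ 459, C* ≈ 14.5, P* ≈ 34.1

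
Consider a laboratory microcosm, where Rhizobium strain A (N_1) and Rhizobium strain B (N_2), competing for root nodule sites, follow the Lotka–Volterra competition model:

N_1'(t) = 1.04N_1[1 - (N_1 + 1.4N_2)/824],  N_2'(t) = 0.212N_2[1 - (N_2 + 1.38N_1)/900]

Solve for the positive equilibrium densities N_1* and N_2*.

N_1* ≈ 468, N_2* ≈ 254

Setting both brackets to zero gives the nullclines N_1 + 1.4N_2 = 824 and 1.38N_1 + N_2 = 900.
Substituting N_2 = 900 - 1.38N_1 into the first: N_1(1 - 1.4·1.38) = 824 - 1.4·900.
So N_1* = -436/-0.932 = 468, and then N_2* = 900 - 1.38·468 = 254.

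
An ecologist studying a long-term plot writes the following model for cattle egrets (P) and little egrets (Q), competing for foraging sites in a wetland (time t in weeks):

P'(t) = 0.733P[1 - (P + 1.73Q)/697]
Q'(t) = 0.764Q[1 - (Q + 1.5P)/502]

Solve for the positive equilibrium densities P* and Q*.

P* ≈ 107, Q* ≈ 341

Setting both brackets to zero gives the nullclines P + 1.73Q = 697 and 1.5P + Q = 502.
Substituting Q = 502 - 1.5P into the first: P(1 - 1.73·1.5) = 697 - 1.73·502.
So P* = -171/-1.59 = 107, and then Q* = 502 - 1.5·107 = 341.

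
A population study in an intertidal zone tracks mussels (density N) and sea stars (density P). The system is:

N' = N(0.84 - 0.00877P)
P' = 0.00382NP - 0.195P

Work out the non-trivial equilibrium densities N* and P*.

Set dP/dt = 0 with P > 0: 0.00382N - 0.195 = 0, so N* = 0.195/0.00382 = 51.
Set dN/dt = 0 with N > 0: 0.84 - 0.00877P = 0, so P* = 0.84/0.00877 = 95.8.

N* ≈ 51, P* ≈ 95.8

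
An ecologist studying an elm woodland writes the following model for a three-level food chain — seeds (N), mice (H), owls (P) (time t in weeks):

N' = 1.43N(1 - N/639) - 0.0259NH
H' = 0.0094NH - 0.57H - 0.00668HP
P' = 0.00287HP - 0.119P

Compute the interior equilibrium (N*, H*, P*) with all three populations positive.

From dP/dt = 0: 0.00287H* = 0.119, so H* = 41.5.
From dN/dt = 0: 1.43(1 - N*/639) = 0.0259·41.5, giving N* = 639·(1 - 0.751) = 159.
From dH/dt = 0: 0.0094·159 - 0.57 = 0.00668P*, so P* = 0.926/0.00668 = 139.

N* ≈ 159, H* ≈ 41.5, P* ≈ 139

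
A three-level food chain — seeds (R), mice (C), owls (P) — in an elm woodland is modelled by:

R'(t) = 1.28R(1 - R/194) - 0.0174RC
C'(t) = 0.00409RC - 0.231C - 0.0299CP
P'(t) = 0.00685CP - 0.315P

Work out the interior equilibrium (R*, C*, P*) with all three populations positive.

From dP/dt = 0: 0.00685C* = 0.315, so C* = 46.
From dR/dt = 0: 1.28(1 - R*/194) = 0.0174·46, giving R* = 194·(1 - 0.625) = 72.7.
From dC/dt = 0: 0.00409·72.7 - 0.231 = 0.0299P*, so P* = 0.0665/0.0299 = 2.22.

R* ≈ 72.7, C* ≈ 46, P* ≈ 2.22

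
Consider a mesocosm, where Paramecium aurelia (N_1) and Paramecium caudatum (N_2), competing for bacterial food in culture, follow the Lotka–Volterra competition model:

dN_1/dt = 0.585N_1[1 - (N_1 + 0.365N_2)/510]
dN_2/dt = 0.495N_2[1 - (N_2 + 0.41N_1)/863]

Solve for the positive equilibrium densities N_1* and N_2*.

N_1* ≈ 229, N_2* ≈ 769

Setting both brackets to zero gives the nullclines N_1 + 0.365N_2 = 510 and 0.41N_1 + N_2 = 863.
Substituting N_2 = 863 - 0.41N_1 into the first: N_1(1 - 0.365·0.41) = 510 - 0.365·863.
So N_1* = 195/0.85 = 229, and then N_2* = 863 - 0.41·229 = 769.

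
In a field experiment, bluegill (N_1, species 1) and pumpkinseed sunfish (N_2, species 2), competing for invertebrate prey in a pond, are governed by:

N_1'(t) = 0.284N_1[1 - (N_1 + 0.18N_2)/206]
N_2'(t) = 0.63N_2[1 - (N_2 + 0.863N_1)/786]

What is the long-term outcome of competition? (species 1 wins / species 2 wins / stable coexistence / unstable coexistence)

Compare the nullcline intercepts: K1/α12 = 206/0.18 = 1140 > K2 = 786; K2/α21 = 786/0.863 = 911 > K1 = 206.
Since both inequalities hold, each species can invade when rare, so the interior equilibrium is stable.

stable coexistence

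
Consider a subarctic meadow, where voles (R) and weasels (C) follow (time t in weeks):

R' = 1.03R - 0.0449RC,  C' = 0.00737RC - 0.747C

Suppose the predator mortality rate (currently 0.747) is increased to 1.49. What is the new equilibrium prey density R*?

R* ≈ 202

At the interior fixed point, setting dC/dt = 0 with C > 0 fixes R* = (predator death rate)/(RC coefficient) — independent of the other coefficients.
With the change, R* = 1.49/0.00737 = 202; it rises from 101.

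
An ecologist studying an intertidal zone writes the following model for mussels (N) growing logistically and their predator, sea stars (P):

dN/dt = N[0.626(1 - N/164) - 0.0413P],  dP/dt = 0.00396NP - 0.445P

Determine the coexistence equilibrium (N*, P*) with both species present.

From dP/dt = 0 with P > 0: 0.00396N* = 0.445, so N* = 112.
Substitute into dN/dt = 0: 0.626(1 - 112/164) = 0.0413P*.
The bracket is 0.315, giving P* = 0.197/0.0413 = 4.77.

N* ≈ 112, P* ≈ 4.77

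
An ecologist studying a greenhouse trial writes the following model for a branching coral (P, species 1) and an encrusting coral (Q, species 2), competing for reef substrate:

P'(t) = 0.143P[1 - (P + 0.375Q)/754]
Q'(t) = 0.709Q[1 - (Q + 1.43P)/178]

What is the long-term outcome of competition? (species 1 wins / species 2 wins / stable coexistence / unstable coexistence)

Compare the nullcline intercepts: K1/α12 = 754/0.375 = 2010 > K2 = 178; K2/α21 = 178/1.43 = 124 < K1 = 754.
Since the inequalities point opposite ways, species 1 can invade but species 2 cannot.

species 1 excludes species 2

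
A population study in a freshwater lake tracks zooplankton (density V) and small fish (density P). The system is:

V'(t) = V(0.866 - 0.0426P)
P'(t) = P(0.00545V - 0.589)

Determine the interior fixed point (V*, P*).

V* ≈ 108, P* ≈ 20.3

Set dP/dt = 0 with P > 0: 0.00545V - 0.589 = 0, so V* = 0.589/0.00545 = 108.
Set dV/dt = 0 with V > 0: 0.866 - 0.0426P = 0, so P* = 0.866/0.0426 = 20.3.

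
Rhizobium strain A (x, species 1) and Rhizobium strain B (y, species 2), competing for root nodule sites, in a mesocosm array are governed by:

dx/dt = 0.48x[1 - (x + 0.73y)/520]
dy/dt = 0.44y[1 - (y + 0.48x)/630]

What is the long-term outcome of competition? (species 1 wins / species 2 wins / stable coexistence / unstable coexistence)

Compare the nullcline intercepts: K1/α12 = 520/0.73 = 712 > K2 = 630; K2/α21 = 630/0.48 = 1310 > K1 = 520.
Since both inequalities hold, each species can invade when rare, so the interior equilibrium is stable.

stable coexistence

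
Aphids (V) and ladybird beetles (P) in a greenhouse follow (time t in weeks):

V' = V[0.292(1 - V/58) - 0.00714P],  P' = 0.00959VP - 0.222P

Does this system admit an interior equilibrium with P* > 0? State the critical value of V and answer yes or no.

Threshold V = 23.1; K > 23.1, so yes, the predator persists.

The predator equation gives dP/dt > 0 only when V > 0.222/0.00959 = 23.1.
Without the predator, V → K = 58. Since 58 > 23.1, the predator can invade and persist.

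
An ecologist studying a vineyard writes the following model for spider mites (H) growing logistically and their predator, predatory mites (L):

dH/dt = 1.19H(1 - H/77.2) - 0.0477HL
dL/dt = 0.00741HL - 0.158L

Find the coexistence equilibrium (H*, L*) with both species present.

H* ≈ 21.3, L* ≈ 18.1

From dL/dt = 0 with L > 0: 0.00741H* = 0.158, so H* = 21.3.
Substitute into dH/dt = 0: 1.19(1 - 21.3/77.2) = 0.0477L*.
The bracket is 0.724, giving L* = 0.861/0.0477 = 18.1.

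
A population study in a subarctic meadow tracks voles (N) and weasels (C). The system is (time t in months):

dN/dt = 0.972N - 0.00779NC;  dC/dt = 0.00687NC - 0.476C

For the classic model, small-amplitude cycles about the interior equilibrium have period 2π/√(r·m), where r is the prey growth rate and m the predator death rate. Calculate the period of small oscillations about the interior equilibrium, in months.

Here r = 0.972 and m = 0.476, so r·m = 0.463.
ω = √0.463 = 0.68 per month, hence T = 2π/ω ≈ 9.24 months.

T ≈ 9.24 months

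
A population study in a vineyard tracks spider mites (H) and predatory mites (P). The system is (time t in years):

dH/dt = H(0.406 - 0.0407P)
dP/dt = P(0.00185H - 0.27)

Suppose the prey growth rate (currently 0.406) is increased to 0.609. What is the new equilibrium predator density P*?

At the interior fixed point, setting dH/dt = 0 with H > 0 fixes P* = (prey growth rate)/(HP coefficient) — independent of the other coefficients.
With the change, P* = 0.609/0.0407 = 15; it rises from 9.98.

P* ≈ 15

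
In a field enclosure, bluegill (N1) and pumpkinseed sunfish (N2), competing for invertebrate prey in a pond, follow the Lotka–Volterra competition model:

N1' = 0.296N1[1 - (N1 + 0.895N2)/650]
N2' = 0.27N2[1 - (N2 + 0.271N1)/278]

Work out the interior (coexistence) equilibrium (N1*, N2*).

Setting both brackets to zero gives the nullclines N1 + 0.895N2 = 650 and 0.271N1 + N2 = 278.
Substituting N2 = 278 - 0.271N1 into the first: N1(1 - 0.895·0.271) = 650 - 0.895·278.
So N1* = 401/0.757 = 530, and then N2* = 278 - 0.271·530 = 134.

N1* ≈ 530, N2* ≈ 134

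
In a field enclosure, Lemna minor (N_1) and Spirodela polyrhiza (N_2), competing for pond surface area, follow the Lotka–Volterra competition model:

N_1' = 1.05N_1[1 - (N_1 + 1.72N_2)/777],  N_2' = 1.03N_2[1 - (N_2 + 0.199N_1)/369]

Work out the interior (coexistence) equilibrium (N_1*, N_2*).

N_1* ≈ 216, N_2* ≈ 326

Setting both brackets to zero gives the nullclines N_1 + 1.72N_2 = 777 and 0.199N_1 + N_2 = 369.
Substituting N_2 = 369 - 0.199N_1 into the first: N_1(1 - 1.72·0.199) = 777 - 1.72·369.
So N_1* = 142/0.658 = 216, and then N_2* = 369 - 0.199·216 = 326.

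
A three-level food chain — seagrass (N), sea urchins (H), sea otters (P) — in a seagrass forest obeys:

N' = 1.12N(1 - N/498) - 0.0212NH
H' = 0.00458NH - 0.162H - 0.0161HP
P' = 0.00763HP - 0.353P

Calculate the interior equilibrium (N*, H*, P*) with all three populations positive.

N* ≈ 61.9, H* ≈ 46.3, P* ≈ 7.54

From dP/dt = 0: 0.00763H* = 0.353, so H* = 46.3.
From dN/dt = 0: 1.12(1 - N*/498) = 0.0212·46.3, giving N* = 498·(1 - 0.876) = 61.9.
From dH/dt = 0: 0.00458·61.9 - 0.162 = 0.0161P*, so P* = 0.121/0.0161 = 7.54.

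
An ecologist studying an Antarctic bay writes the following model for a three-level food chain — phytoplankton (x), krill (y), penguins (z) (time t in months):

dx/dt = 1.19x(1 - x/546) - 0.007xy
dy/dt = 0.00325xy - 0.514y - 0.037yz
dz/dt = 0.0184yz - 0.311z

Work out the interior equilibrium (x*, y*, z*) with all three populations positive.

From dz/dt = 0: 0.0184y* = 0.311, so y* = 16.9.
From dx/dt = 0: 1.19(1 - x*/546) = 0.007·16.9, giving x* = 546·(1 - 0.0994) = 492.
From dy/dt = 0: 0.00325·492 - 0.514 = 0.037z*, so z* = 1.08/0.037 = 29.3.

x* ≈ 492, y* ≈ 16.9, z* ≈ 29.3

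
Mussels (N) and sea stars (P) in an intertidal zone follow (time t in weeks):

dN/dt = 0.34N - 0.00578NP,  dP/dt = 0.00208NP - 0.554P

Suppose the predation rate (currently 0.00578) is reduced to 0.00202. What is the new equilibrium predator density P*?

P* ≈ 168

At the interior fixed point, setting dN/dt = 0 with N > 0 fixes P* = (prey growth rate)/(NP coefficient) — independent of the other coefficients.
With the change, P* = 0.34/0.00202 = 168; it rises from 58.8.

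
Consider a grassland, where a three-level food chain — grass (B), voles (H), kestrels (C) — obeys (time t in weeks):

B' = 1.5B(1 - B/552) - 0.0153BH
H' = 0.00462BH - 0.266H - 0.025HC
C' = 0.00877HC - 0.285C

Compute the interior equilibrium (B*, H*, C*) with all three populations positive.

From dC/dt = 0: 0.00877H* = 0.285, so H* = 32.5.
From dB/dt = 0: 1.5(1 - B*/552) = 0.0153·32.5, giving B* = 552·(1 - 0.331) = 369.
From dH/dt = 0: 0.00462·369 - 0.266 = 0.025C*, so C* = 1.44/0.025 = 57.6.

B* ≈ 369, H* ≈ 32.5, C* ≈ 57.6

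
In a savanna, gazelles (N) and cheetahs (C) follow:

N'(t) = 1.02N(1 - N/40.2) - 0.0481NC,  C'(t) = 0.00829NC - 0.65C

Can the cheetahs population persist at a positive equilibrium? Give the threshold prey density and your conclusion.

The predator equation gives dC/dt > 0 only when N > 0.65/0.00829 = 78.4.
Without the predator, N → K = 40.2. Since 40.2 < 78.4, the predator cannot invade.

Threshold N = 78.4; K < 78.4, so no, the predator goes extinct.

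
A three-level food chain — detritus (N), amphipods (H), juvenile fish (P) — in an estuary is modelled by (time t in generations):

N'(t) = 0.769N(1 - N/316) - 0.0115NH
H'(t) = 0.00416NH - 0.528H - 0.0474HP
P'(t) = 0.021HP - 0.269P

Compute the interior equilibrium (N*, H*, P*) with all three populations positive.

N* ≈ 255, H* ≈ 12.8, P* ≈ 11.3

From dP/dt = 0: 0.021H* = 0.269, so H* = 12.8.
From dN/dt = 0: 0.769(1 - N*/316) = 0.0115·12.8, giving N* = 316·(1 - 0.192) = 255.
From dH/dt = 0: 0.00416·255 - 0.528 = 0.0474P*, so P* = 0.535/0.0474 = 11.3.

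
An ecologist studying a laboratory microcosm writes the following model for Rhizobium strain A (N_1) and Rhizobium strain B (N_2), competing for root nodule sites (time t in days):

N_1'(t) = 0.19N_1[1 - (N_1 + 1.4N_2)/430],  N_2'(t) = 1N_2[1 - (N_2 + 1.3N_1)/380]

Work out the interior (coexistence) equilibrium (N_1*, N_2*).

N_1* ≈ 124, N_2* ≈ 218

Setting both brackets to zero gives the nullclines N_1 + 1.4N_2 = 430 and 1.3N_1 + N_2 = 380.
Substituting N_2 = 380 - 1.3N_1 into the first: N_1(1 - 1.4·1.3) = 430 - 1.4·380.
So N_1* = -102/-0.82 = 124, and then N_2* = 380 - 1.3·124 = 218.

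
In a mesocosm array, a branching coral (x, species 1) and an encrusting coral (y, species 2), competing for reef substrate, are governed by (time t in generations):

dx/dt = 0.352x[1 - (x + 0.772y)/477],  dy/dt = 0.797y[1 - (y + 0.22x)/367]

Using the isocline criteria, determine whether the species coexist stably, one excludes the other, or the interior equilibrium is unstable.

Compare the nullcline intercepts: K1/α12 = 477/0.772 = 618 > K2 = 367; K2/α21 = 367/0.22 = 1670 > K1 = 477.
Since both inequalities hold, each species can invade when rare, so the interior equilibrium is stable.

stable coexistence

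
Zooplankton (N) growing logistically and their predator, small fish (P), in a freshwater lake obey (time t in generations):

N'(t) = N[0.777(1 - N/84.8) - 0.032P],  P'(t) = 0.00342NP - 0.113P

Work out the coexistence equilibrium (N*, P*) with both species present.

N* ≈ 33, P* ≈ 14.8

From dP/dt = 0 with P > 0: 0.00342N* = 0.113, so N* = 33.
Substitute into dN/dt = 0: 0.777(1 - 33/84.8) = 0.032P*.
The bracket is 0.61, giving P* = 0.474/0.032 = 14.8.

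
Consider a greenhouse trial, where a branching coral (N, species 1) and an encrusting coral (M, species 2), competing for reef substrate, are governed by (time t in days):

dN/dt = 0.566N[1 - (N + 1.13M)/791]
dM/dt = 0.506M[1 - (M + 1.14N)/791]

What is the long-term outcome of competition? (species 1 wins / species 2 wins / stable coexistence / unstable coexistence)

unstable coexistence (outcome depends on initial conditions)

Compare the nullcline intercepts: K1/α12 = 791/1.13 = 700 < K2 = 791; K2/α21 = 791/1.14 = 694 < K1 = 791.
Since both are reversed, neither can invade when rare; the interior point is a saddle.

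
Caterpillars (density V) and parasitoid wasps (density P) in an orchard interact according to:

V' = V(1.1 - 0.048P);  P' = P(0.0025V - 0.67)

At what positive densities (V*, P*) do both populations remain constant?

V* ≈ 268, P* ≈ 22.9

Set dP/dt = 0 with P > 0: 0.0025V - 0.67 = 0, so V* = 0.67/0.0025 = 268.
Set dV/dt = 0 with V > 0: 1.1 - 0.048P = 0, so P* = 1.1/0.048 = 22.9.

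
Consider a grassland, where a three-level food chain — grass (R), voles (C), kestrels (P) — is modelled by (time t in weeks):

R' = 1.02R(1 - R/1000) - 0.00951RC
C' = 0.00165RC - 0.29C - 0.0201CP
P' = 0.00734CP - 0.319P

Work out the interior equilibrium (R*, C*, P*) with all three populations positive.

From dP/dt = 0: 0.00734C* = 0.319, so C* = 43.5.
From dR/dt = 0: 1.02(1 - R*/1000) = 0.00951·43.5, giving R* = 1000·(1 - 0.405) = 595.
From dC/dt = 0: 0.00165·595 - 0.29 = 0.0201P*, so P* = 0.691/0.0201 = 34.4.

R* ≈ 595, C* ≈ 43.5, P* ≈ 34.4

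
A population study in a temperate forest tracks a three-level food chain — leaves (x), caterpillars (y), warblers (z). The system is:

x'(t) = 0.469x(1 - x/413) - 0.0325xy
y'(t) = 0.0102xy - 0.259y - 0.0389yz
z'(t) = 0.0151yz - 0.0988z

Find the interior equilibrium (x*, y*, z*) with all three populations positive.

x* ≈ 226, y* ≈ 6.54, z* ≈ 52.5

From dz/dt = 0: 0.0151y* = 0.0988, so y* = 6.54.
From dx/dt = 0: 0.469(1 - x*/413) = 0.0325·6.54, giving x* = 413·(1 - 0.453) = 226.
From dy/dt = 0: 0.0102·226 - 0.259 = 0.0389z*, so z* = 2.04/0.0389 = 52.5.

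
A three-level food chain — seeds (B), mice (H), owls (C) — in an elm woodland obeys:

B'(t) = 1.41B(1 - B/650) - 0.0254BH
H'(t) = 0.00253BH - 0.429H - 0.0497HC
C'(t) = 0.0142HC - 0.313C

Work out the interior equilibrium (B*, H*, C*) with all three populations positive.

B* ≈ 392, H* ≈ 22, C* ≈ 11.3

From dC/dt = 0: 0.0142H* = 0.313, so H* = 22.
From dB/dt = 0: 1.41(1 - B*/650) = 0.0254·22, giving B* = 650·(1 - 0.397) = 392.
From dH/dt = 0: 0.00253·392 - 0.429 = 0.0497C*, so C* = 0.563/0.0497 = 11.3.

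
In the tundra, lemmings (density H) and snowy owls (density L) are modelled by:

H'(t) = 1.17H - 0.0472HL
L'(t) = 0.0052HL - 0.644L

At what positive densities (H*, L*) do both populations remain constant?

H* ≈ 124, L* ≈ 24.8

Set dL/dt = 0 with L > 0: 0.0052H - 0.644 = 0, so H* = 0.644/0.0052 = 124.
Set dH/dt = 0 with H > 0: 1.17 - 0.0472L = 0, so L* = 1.17/0.0472 = 24.8.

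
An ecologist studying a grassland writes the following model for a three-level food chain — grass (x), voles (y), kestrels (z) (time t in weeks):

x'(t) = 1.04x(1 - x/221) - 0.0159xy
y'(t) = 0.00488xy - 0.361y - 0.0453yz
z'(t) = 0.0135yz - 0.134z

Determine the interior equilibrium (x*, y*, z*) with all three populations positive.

From dz/dt = 0: 0.0135y* = 0.134, so y* = 9.93.
From dx/dt = 0: 1.04(1 - x*/221) = 0.0159·9.93, giving x* = 221·(1 - 0.152) = 187.
From dy/dt = 0: 0.00488·187 - 0.361 = 0.0453z*, so z* = 0.554/0.0453 = 12.2.

x* ≈ 187, y* ≈ 9.93, z* ≈ 12.2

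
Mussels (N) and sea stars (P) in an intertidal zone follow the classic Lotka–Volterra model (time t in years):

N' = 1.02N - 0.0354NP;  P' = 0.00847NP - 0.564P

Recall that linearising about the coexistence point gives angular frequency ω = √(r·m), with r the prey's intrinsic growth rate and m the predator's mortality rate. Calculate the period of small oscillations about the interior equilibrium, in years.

Here r = 1.02 and m = 0.564, so r·m = 0.575.
ω = √0.575 = 0.758 per year, hence T = 2π/ω ≈ 8.28 years.

T ≈ 8.28 years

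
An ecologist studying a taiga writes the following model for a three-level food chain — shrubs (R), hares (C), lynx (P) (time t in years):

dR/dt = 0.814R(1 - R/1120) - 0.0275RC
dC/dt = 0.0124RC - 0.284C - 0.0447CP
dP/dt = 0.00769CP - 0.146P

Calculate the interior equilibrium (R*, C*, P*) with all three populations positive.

R* ≈ 402, C* ≈ 19, P* ≈ 105

From dP/dt = 0: 0.00769C* = 0.146, so C* = 19.
From dR/dt = 0: 0.814(1 - R*/1120) = 0.0275·19, giving R* = 1120·(1 - 0.641) = 402.
From dC/dt = 0: 0.0124·402 - 0.284 = 0.0447P*, so P* = 4.7/0.0447 = 105.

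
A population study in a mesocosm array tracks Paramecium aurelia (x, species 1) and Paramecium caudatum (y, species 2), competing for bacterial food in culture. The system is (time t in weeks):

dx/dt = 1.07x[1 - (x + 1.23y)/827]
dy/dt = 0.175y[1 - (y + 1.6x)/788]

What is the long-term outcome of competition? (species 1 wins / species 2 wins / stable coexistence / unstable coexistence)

unstable coexistence (outcome depends on initial conditions)

Compare the nullcline intercepts: K1/α12 = 827/1.23 = 672 < K2 = 788; K2/α21 = 788/1.6 = 492 < K1 = 827.
Since both are reversed, neither can invade when rare; the interior point is a saddle.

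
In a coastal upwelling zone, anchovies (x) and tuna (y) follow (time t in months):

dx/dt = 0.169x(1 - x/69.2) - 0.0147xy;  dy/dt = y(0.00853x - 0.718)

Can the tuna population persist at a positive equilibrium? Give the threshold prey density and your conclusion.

Threshold x = 84.2; K < 84.2, so no, the predator goes extinct.

The predator equation gives dy/dt > 0 only when x > 0.718/0.00853 = 84.2.
Without the predator, x → K = 69.2. Since 69.2 < 84.2, the predator cannot invade.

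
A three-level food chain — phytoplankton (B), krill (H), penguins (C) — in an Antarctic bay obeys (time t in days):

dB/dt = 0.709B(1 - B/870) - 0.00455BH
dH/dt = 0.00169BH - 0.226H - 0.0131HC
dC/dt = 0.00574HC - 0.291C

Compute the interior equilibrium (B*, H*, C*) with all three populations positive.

B* ≈ 587, H* ≈ 50.7, C* ≈ 58.5

From dC/dt = 0: 0.00574H* = 0.291, so H* = 50.7.
From dB/dt = 0: 0.709(1 - B*/870) = 0.00455·50.7, giving B* = 870·(1 - 0.325) = 587.
From dH/dt = 0: 0.00169·587 - 0.226 = 0.0131C*, so C* = 0.766/0.0131 = 58.5.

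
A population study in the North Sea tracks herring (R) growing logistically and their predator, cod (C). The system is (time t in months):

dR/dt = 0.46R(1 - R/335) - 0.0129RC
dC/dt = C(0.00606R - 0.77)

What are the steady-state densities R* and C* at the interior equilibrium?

From dC/dt = 0 with C > 0: 0.00606R* = 0.77, so R* = 127.
Substitute into dR/dt = 0: 0.46(1 - 127/335) = 0.0129C*.
The bracket is 0.621, giving C* = 0.286/0.0129 = 22.1.

R* ≈ 127, C* ≈ 22.1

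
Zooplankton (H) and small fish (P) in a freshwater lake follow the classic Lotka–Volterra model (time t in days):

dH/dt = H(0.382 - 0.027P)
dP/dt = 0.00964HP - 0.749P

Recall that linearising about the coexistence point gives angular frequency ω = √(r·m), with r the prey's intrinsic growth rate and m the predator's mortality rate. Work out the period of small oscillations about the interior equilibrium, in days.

T ≈ 11.7 days

Here r = 0.382 and m = 0.749, so r·m = 0.286.
ω = √0.286 = 0.535 per day, hence T = 2π/ω ≈ 11.7 days.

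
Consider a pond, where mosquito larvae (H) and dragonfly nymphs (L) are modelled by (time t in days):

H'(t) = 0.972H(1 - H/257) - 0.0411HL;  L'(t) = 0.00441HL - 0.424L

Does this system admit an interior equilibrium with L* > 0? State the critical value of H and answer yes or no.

Threshold H = 96.1; K > 96.1, so yes, the predator persists.

The predator equation gives dL/dt > 0 only when H > 0.424/0.00441 = 96.1.
Without the predator, H → K = 257. Since 257 > 96.1, the predator can invade and persist.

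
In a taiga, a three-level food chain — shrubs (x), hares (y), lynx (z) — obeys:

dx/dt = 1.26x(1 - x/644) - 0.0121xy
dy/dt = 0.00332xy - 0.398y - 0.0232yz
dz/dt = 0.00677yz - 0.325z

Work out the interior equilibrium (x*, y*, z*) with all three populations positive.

From dz/dt = 0: 0.00677y* = 0.325, so y* = 48.
From dx/dt = 0: 1.26(1 - x*/644) = 0.0121·48, giving x* = 644·(1 - 0.461) = 347.
From dy/dt = 0: 0.00332·347 - 0.398 = 0.0232z*, so z* = 0.754/0.0232 = 32.5.

x* ≈ 347, y* ≈ 48, z* ≈ 32.5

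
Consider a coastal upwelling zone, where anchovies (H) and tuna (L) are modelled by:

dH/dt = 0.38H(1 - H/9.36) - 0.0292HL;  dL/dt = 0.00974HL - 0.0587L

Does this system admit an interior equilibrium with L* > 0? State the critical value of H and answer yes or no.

The predator equation gives dL/dt > 0 only when H > 0.0587/0.00974 = 6.03.
Without the predator, H → K = 9.36. Since 9.36 > 6.03, the predator can invade and persist.

Threshold H = 6.03; K > 6.03, so yes, the predator persists.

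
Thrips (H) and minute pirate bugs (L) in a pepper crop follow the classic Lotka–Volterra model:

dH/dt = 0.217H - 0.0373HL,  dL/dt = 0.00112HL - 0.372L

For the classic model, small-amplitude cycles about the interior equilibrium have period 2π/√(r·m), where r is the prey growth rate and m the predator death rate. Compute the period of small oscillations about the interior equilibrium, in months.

Here r = 0.217 and m = 0.372, so r·m = 0.0807.
ω = √0.0807 = 0.284 per month, hence T = 2π/ω ≈ 22.1 months.

T ≈ 22.1 months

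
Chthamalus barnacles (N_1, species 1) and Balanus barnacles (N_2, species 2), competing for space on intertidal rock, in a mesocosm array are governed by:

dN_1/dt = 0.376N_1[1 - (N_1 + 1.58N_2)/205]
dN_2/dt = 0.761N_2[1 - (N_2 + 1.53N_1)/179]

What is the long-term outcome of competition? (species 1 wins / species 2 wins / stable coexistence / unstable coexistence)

unstable coexistence (outcome depends on initial conditions)

Compare the nullcline intercepts: K1/α12 = 205/1.58 = 130 < K2 = 179; K2/α21 = 179/1.53 = 117 < K1 = 205.
Since both are reversed, neither can invade when rare; the interior point is a saddle.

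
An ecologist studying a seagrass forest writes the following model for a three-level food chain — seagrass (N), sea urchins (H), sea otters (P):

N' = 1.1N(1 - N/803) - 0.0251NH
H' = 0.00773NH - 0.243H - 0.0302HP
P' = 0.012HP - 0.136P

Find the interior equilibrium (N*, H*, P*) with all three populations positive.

N* ≈ 595, H* ≈ 11.3, P* ≈ 144

From dP/dt = 0: 0.012H* = 0.136, so H* = 11.3.
From dN/dt = 0: 1.1(1 - N*/803) = 0.0251·11.3, giving N* = 803·(1 - 0.259) = 595.
From dH/dt = 0: 0.00773·595 - 0.243 = 0.0302P*, so P* = 4.36/0.0302 = 144.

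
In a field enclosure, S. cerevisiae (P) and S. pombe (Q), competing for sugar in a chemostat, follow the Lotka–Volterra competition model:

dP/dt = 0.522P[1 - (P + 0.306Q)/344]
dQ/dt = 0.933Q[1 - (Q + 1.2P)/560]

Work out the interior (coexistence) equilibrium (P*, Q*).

P* ≈ 273, Q* ≈ 233

Setting both brackets to zero gives the nullclines P + 0.306Q = 344 and 1.2P + Q = 560.
Substituting Q = 560 - 1.2P into the first: P(1 - 0.306·1.2) = 344 - 0.306·560.
So P* = 173/0.633 = 273, and then Q* = 560 - 1.2·273 = 233.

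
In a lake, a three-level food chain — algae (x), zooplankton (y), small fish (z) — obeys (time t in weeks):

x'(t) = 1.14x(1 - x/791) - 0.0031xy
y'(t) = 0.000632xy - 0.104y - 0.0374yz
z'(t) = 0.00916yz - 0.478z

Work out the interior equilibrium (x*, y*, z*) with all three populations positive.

From dz/dt = 0: 0.00916y* = 0.478, so y* = 52.2.
From dx/dt = 0: 1.14(1 - x*/791) = 0.0031·52.2, giving x* = 791·(1 - 0.142) = 679.
From dy/dt = 0: 0.000632·679 - 0.104 = 0.0374z*, so z* = 0.325/0.0374 = 8.69.

x* ≈ 679, y* ≈ 52.2, z* ≈ 8.69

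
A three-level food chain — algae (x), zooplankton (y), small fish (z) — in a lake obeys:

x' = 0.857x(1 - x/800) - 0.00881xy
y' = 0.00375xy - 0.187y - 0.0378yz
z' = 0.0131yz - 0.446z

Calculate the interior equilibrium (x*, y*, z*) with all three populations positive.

From dz/dt = 0: 0.0131y* = 0.446, so y* = 34.
From dx/dt = 0: 0.857(1 - x*/800) = 0.00881·34, giving x* = 800·(1 - 0.35) = 520.
From dy/dt = 0: 0.00375·520 - 0.187 = 0.0378z*, so z* = 1.76/0.0378 = 46.6.

x* ≈ 520, y* ≈ 34, z* ≈ 46.6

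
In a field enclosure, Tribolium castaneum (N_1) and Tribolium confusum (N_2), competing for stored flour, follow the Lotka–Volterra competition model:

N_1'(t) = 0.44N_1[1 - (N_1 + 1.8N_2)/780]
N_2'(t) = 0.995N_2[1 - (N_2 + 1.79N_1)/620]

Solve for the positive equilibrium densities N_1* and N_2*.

N_1* ≈ 151, N_2* ≈ 349

Setting both brackets to zero gives the nullclines N_1 + 1.8N_2 = 780 and 1.79N_1 + N_2 = 620.
Substituting N_2 = 620 - 1.79N_1 into the first: N_1(1 - 1.8·1.79) = 780 - 1.8·620.
So N_1* = -336/-2.22 = 151, and then N_2* = 620 - 1.79·151 = 349.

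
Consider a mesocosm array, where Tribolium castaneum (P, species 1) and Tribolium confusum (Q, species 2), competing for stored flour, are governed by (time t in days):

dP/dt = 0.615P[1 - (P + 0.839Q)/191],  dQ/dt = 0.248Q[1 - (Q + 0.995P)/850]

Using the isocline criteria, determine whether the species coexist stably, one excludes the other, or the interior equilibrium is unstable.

species 2 excludes species 1

Compare the nullcline intercepts: K1/α12 = 191/0.839 = 228 < K2 = 850; K2/α21 = 850/0.995 = 854 > K1 = 191.
Since the inequalities point opposite ways, species 2 can invade but species 1 cannot.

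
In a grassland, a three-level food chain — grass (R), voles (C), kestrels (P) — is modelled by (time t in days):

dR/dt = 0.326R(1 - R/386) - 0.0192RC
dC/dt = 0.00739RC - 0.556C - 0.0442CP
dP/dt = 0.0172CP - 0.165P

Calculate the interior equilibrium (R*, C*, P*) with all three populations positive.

R* ≈ 168, C* ≈ 9.59, P* ≈ 15.5

From dP/dt = 0: 0.0172C* = 0.165, so C* = 9.59.
From dR/dt = 0: 0.326(1 - R*/386) = 0.0192·9.59, giving R* = 386·(1 - 0.565) = 168.
From dC/dt = 0: 0.00739·168 - 0.556 = 0.0442P*, so P* = 0.685/0.0442 = 15.5.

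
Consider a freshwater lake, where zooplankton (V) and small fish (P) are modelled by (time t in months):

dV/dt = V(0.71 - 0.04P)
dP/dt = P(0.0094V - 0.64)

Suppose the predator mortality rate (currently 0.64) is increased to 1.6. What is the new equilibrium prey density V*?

At the interior fixed point, setting dP/dt = 0 with P > 0 fixes V* = (predator death rate)/(VP coefficient) — independent of the other coefficients.
With the change, V* = 1.6/0.0094 = 170; it rises from 68.1.

V* ≈ 170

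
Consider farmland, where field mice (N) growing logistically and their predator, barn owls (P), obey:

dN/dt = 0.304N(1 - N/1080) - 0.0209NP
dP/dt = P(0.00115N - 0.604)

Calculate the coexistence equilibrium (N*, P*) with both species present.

From dP/dt = 0 with P > 0: 0.00115N* = 0.604, so N* = 525.
Substitute into dN/dt = 0: 0.304(1 - 525/1080) = 0.0209P*.
The bracket is 0.514, giving P* = 0.156/0.0209 = 7.47.

N* ≈ 525, P* ≈ 7.47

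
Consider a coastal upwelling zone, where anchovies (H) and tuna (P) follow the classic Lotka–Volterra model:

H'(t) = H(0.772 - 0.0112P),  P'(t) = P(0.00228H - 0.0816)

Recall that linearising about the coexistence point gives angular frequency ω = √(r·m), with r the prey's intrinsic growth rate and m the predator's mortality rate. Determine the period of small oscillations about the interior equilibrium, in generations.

T ≈ 25 generations

Here r = 0.772 and m = 0.0816, so r·m = 0.063.
ω = √0.063 = 0.251 per generation, hence T = 2π/ω ≈ 25 generations.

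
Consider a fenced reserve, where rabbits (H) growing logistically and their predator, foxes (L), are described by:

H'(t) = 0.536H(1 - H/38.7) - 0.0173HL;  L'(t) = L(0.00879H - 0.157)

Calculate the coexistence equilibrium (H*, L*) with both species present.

H* ≈ 17.9, L* ≈ 16.7

From dL/dt = 0 with L > 0: 0.00879H* = 0.157, so H* = 17.9.
Substitute into dH/dt = 0: 0.536(1 - 17.9/38.7) = 0.0173L*.
The bracket is 0.538, giving L* = 0.289/0.0173 = 16.7.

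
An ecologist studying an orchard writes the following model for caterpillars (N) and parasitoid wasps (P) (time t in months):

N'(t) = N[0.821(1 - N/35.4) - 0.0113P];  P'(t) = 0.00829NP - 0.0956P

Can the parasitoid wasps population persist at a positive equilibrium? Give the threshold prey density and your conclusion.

Threshold N = 11.5; K > 11.5, so yes, the predator persists.

The predator equation gives dP/dt > 0 only when N > 0.0956/0.00829 = 11.5.
Without the predator, N → K = 35.4. Since 35.4 > 11.5, the predator can invade and persist.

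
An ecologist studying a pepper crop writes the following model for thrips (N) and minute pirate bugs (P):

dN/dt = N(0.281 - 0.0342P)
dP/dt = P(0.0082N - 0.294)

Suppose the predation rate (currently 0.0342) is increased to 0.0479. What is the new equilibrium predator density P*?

P* ≈ 5.87

At the interior fixed point, setting dN/dt = 0 with N > 0 fixes P* = (prey growth rate)/(NP coefficient) — independent of the other coefficients.
With the change, P* = 0.281/0.0479 = 5.87; it falls from 8.22.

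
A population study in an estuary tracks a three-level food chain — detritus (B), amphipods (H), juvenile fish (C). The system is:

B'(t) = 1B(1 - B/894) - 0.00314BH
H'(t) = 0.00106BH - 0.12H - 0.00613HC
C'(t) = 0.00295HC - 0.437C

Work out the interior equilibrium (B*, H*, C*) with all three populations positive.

B* ≈ 478, H* ≈ 148, C* ≈ 63.1

From dC/dt = 0: 0.00295H* = 0.437, so H* = 148.
From dB/dt = 0: 1(1 - B*/894) = 0.00314·148, giving B* = 894·(1 - 0.465) = 478.
From dH/dt = 0: 0.00106·478 - 0.12 = 0.00613C*, so C* = 0.387/0.00613 = 63.1.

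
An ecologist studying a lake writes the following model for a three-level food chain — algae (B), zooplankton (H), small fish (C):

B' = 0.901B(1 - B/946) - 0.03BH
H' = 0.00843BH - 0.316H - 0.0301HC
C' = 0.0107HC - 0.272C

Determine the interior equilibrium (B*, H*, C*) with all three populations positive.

From dC/dt = 0: 0.0107H* = 0.272, so H* = 25.4.
From dB/dt = 0: 0.901(1 - B*/946) = 0.03·25.4, giving B* = 946·(1 - 0.846) = 145.
From dH/dt = 0: 0.00843·145 - 0.316 = 0.0301C*, so C* = 0.909/0.0301 = 30.2.

B* ≈ 145, H* ≈ 25.4, C* ≈ 30.2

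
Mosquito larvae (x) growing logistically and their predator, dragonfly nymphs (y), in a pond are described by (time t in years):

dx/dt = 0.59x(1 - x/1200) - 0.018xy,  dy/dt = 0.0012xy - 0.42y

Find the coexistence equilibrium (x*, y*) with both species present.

x* ≈ 350, y* ≈ 23.2

From dy/dt = 0 with y > 0: 0.0012x* = 0.42, so x* = 350.
Substitute into dx/dt = 0: 0.59(1 - 350/1200) = 0.018y*.
The bracket is 0.708, giving y* = 0.418/0.018 = 23.2.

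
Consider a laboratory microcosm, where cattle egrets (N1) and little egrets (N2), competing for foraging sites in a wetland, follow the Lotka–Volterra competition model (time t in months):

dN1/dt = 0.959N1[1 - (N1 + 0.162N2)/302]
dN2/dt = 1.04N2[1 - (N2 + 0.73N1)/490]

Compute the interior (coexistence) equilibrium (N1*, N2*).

Setting both brackets to zero gives the nullclines N1 + 0.162N2 = 302 and 0.73N1 + N2 = 490.
Substituting N2 = 490 - 0.73N1 into the first: N1(1 - 0.162·0.73) = 302 - 0.162·490.
So N1* = 223/0.882 = 252, and then N2* = 490 - 0.73·252 = 306.

N1* ≈ 252, N2* ≈ 306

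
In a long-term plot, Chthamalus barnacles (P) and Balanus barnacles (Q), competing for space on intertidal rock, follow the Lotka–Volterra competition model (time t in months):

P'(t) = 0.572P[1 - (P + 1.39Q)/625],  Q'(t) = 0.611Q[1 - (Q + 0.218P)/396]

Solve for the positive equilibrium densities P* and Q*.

P* ≈ 107, Q* ≈ 373

Setting both brackets to zero gives the nullclines P + 1.39Q = 625 and 0.218P + Q = 396.
Substituting Q = 396 - 0.218P into the first: P(1 - 1.39·0.218) = 625 - 1.39·396.
So P* = 74.6/0.697 = 107, and then Q* = 396 - 0.218·107 = 373.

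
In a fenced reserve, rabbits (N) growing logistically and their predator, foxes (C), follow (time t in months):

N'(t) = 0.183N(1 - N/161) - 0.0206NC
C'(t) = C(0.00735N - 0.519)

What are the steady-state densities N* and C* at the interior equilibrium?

From dC/dt = 0 with C > 0: 0.00735N* = 0.519, so N* = 70.6.
Substitute into dN/dt = 0: 0.183(1 - 70.6/161) = 0.0206C*.
The bracket is 0.561, giving C* = 0.103/0.0206 = 4.99.

N* ≈ 70.6, C* ≈ 4.99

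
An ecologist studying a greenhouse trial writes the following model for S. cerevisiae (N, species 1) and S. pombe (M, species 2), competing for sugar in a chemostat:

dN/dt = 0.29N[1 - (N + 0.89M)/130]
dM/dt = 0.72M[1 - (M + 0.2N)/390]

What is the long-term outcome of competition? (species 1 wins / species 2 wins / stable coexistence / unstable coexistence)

Compare the nullcline intercepts: K1/α12 = 130/0.89 = 146 < K2 = 390; K2/α21 = 390/0.2 = 1950 > K1 = 130.
Since the inequalities point opposite ways, species 2 can invade but species 1 cannot.

species 2 excludes species 1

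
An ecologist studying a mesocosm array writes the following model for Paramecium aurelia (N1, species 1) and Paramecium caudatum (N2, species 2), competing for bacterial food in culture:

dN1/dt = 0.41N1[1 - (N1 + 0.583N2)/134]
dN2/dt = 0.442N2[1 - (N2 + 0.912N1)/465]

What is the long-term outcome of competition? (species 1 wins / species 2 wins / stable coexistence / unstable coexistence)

Compare the nullcline intercepts: K1/α12 = 134/0.583 = 230 < K2 = 465; K2/α21 = 465/0.912 = 510 > K1 = 134.
Since the inequalities point opposite ways, species 2 can invade but species 1 cannot.

species 2 excludes species 1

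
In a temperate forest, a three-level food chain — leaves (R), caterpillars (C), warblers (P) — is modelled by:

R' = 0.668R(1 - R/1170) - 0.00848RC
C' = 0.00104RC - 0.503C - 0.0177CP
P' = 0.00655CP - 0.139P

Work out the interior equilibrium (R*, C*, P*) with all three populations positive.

R* ≈ 855, C* ≈ 21.2, P* ≈ 21.8

From dP/dt = 0: 0.00655C* = 0.139, so C* = 21.2.
From dR/dt = 0: 0.668(1 - R*/1170) = 0.00848·21.2, giving R* = 1170·(1 - 0.269) = 855.
From dC/dt = 0: 0.00104·855 - 0.503 = 0.0177P*, so P* = 0.386/0.0177 = 21.8.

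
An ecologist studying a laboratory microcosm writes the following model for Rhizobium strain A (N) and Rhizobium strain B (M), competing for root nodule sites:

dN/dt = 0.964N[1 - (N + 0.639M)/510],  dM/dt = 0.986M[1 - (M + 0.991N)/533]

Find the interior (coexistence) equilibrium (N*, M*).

N* ≈ 462, M* ≈ 75.2

Setting both brackets to zero gives the nullclines N + 0.639M = 510 and 0.991N + M = 533.
Substituting M = 533 - 0.991N into the first: N(1 - 0.639·0.991) = 510 - 0.639·533.
So N* = 169/0.367 = 462, and then M* = 533 - 0.991·462 = 75.2.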